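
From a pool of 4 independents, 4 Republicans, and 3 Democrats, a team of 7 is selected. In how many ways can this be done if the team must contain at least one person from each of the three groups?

320

Unrestricted: C(11,7) = 330 ways to pick any 7 of the 11.
Selections missing a whole group: no independents → C(7,7) = 1; no Republicans → C(7,7) = 1; no Democrats → C(8,7) = 8.
Add back selections omitting two groups (i.e. drawn from a single group): C(4,7) + C(4,7) + C(3,7) = 0.
By inclusion–exclusion: 330 − 10 + 0 = 320.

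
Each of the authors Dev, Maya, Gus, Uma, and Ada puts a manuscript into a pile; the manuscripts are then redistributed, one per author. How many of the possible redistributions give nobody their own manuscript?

44

Let Aᵢ be the assignments in which author i gets their own manuscript. We want the size of the complement of A₁∪…∪A_5.
By inclusion–exclusion this is Σ_{j=0}^{5} (−1)^j C(5,j)·(5−j)!.
Computing: 120 − 120 + 60 − 20 + 5 − 1 = 44.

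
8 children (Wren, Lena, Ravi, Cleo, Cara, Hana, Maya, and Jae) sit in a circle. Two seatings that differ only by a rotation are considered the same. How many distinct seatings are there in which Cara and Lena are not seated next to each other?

3600

All circular seatings of 8 people number (7)! = 5040.
Seatings with Cara beside Lena: treat them as a block with 2 internal orders, giving 2 × (6)! = 1440.
Subtracting, 5040 − 1440 = 3600.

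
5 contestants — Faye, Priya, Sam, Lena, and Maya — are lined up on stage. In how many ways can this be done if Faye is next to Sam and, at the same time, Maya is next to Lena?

24

Treat {Faye,Sam} as one block (2 orders) and {Maya,Lena} as another (2 orders).
That leaves 3 units to arrange: 2 × 2 × 3! = 4 × 6 = 24.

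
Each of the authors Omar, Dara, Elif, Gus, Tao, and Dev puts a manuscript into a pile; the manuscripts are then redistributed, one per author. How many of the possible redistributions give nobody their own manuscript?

Let Aᵢ be the assignments in which author i gets their own manuscript. We want the size of the complement of A₁∪…∪A_6.
By inclusion–exclusion this is Σ_{j=0}^{6} (−1)^j C(6,j)·(6−j)!.
Computing: 720 − 720 + 360 − 120 + 30 − 6 + 1 = 265.

265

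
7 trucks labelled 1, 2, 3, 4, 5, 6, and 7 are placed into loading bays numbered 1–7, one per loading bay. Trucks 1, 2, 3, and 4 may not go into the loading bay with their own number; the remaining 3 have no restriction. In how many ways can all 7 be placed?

Let Aᵢ (for 1 ≤ i ≤ 4) be the placements that put truck i in its forbidden loading bay. Any j of these fix j positions, leaving (7−j)! ways to fill the rest, and there are C(4,j) ways to pick which j.
By inclusion–exclusion, the number of valid placements is Σ_{j=0}^{4} (−1)^j C(4,j)·(7−j)!.
Computing: 5040 − 2880 + 720 − 96 + 6 = 2790.

2790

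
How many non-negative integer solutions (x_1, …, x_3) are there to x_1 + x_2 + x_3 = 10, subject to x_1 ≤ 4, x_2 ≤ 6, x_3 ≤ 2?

By stars and bars, unrestricted non-negative solutions to x_1+…+x_3 = 10 number C(10+2,2) = 66.
Subtract solutions that violate a single cap (substitute x_i' = x_i − (cap_i+1)): x_1 ≥ 5 gives C(7,2) = 21; x_2 ≥ 7 gives C(5,2) = 10; x_3 ≥ 3 gives C(9,2) = 36. Together 67.
Add back pairs where two caps are both exceeded: 0 + 6 + 1 = 7.
By inclusion–exclusion the count is 66 − 67 + 7 = 6.

6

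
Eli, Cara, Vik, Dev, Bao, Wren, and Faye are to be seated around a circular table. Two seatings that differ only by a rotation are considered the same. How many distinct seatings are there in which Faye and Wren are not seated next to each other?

All circular seatings of 7 people number (6)! = 720.
Seatings with Faye beside Wren: treat them as a block with 2 internal orders, giving 2 × (5)! = 240.
Subtracting, 720 − 240 = 480.

480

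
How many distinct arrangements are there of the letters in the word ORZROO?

60

ORZROO has 6 letters with O appearing 3 times and R appearing twice.
Dividing 6! = 720 by 3!·2! = 12 for the repeated letters gives 60.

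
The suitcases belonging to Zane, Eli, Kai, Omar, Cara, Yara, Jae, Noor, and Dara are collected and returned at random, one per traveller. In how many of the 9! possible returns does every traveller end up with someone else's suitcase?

This is the derangement count D_9: permutations of 9 items with no fixed point.
By inclusion–exclusion this is Σ_{j=0}^{9} (−1)^j C(9,j)·(9−j)!.
Computing: 362880 − 362880 + 181440 − 60480 + 15120 − 3024 + 504 − 72 + 9 − 1 = 133496.

133496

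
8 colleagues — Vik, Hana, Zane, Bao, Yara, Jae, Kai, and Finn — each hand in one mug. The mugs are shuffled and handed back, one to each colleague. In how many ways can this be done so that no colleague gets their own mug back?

14833

Let Aᵢ be the assignments in which colleague i gets their own mug. We want the size of the complement of A₁∪…∪A_8.
By inclusion–exclusion this is Σ_{j=0}^{8} (−1)^j C(8,j)·(8−j)!.
Computing: 40320 − 40320 + 20160 − 6720 + 1680 − 336 + 56 − 8 + 1 = 14833.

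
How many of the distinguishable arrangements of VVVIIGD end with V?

180

Fix V in the last position and arrange the remaining 6 letters.
Those 6 letters have I appearing twice and V appearing twice, giving (6)!/(2!·2!) = 180.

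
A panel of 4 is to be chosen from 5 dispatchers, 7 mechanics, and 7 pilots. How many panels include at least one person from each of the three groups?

1960

With no constraint there are C(19,4) = 3876 possible selections.
Subtract selections that omit an entire group: no dispatchers → C(14,4) = 1001; no mechanics → C(12,4) = 495; no pilots → C(12,4) = 495.
Add back selections omitting two groups (i.e. drawn from a single group): C(5,4) + C(7,4) + C(7,4) = 75.
By inclusion–exclusion: 3876 − 1991 + 75 = 1960.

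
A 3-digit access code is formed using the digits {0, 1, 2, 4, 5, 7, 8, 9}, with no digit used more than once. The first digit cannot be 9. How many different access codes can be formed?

294

The first digit has 8−1 = 7 choices (anything except 9).
The remaining 2 digits are filled from the other 7 symbols without repetition: 7 × 6 = 42.
Total: 7 × 42 = 294.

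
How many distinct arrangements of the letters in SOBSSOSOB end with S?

With the last slot taken by S, it remains to arrange the other 8 letters (OBSSOSOB).
Those 8 letters have B appearing twice, O appearing 3 times, and S appearing 3 times, giving (8)!/(3!·3!·2!) = 560.

560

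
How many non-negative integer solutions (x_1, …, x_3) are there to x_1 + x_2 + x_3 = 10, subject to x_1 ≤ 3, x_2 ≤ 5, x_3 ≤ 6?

14

Without the upper bounds there are C(12,2) = 66 ways to split 10 among 3 variables.
Subtract solutions that violate a single cap (substitute x_i' = x_i − (cap_i+1)): x_1 ≥ 4 gives C(8,2) = 28; x_2 ≥ 6 gives C(6,2) = 15; x_3 ≥ 7 gives C(5,2) = 10. Together 53.
Add back pairs where two caps are both exceeded: 1 + 0 + 0 = 1.
By inclusion–exclusion the count is 66 − 53 + 1 = 14.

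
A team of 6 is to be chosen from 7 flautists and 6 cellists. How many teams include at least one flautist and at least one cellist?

Unrestricted: C(13,6) = 1716 ways to pick any 6 of the 13.
Selections missing a whole group: no flautists → C(6,6) = 1; no cellists → C(7,6) = 7.
Both groups omitted at once is impossible, so 1716 − 8 = 1708.

1708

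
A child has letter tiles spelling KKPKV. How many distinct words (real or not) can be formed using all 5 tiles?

Letter multiplicities in KKPKV: K×3, P×1, V×1.
Dividing 5! = 120 by 3! = 6 for the repeated letters gives 20.

20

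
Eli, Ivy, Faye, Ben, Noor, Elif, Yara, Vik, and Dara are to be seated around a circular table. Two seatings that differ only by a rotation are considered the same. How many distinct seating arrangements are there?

40320

Fix one person's seat to break rotational symmetry; the remaining 8 people can be arranged in (8)! = 40320 ways.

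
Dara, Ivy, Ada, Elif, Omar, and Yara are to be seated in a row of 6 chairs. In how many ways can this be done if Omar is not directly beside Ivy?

There are 6! = 720 arrangements in all. If Omar and Ivy are adjacent, merging them into one block gives 2·(5)! = 240 arrangements.
Complementary counting: 720 − 240 = 480.

480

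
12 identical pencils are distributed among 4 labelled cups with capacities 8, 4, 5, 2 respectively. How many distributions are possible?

Without the upper bounds there are C(15,3) = 455 ways to split 12 among 4 cups.
Subtract solutions that violate a single cap (substitute x_i' = x_i − (cap_i+1)): x_1 ≥ 9 gives C(6,3) = 20; x_2 ≥ 5 gives C(10,3) = 120; x_3 ≥ 6 gives C(9,3) = 84; x_4 ≥ 3 gives C(12,3) = 220. Together 444.
Add back pairs where two caps are both exceeded: 0 + 0 + 1 + 4 + 35 + 20 = 60.
By inclusion–exclusion the count is 455 − 444 + 60 = 71.

71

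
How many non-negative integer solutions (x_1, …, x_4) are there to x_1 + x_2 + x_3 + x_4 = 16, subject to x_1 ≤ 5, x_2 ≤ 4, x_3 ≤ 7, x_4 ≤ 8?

By stars and bars, unrestricted non-negative solutions to x_1+…+x_4 = 16 number C(16+3,3) = 969.
Subtract solutions that violate a single cap (substitute x_i' = x_i − (cap_i+1)): x_1 ≥ 6 gives C(13,3) = 286; x_2 ≥ 5 gives C(14,3) = 364; x_3 ≥ 8 gives C(11,3) = 165; x_4 ≥ 9 gives C(10,3) = 120. Together 935.
Add back pairs where two caps are both exceeded: 56 + 10 + 4 + 20 + 10 + 0 = 100.
By inclusion–exclusion the count is 969 − 935 + 100 = 134.

134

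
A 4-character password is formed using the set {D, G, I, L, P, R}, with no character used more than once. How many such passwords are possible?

360

With no repetition, fill the 4 characters in order: 6 choices, then 5, down to 3.
6 × 5 × 4 × 3 = 360.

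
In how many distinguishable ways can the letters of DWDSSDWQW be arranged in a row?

5040

The 9 letters of DWDSSDWQW have repeats: D appearing 3 times, S appearing twice, and W appearing 3 times.
So there are 9! / (3!·3!·2!) = 5040 distinguishable arrangements.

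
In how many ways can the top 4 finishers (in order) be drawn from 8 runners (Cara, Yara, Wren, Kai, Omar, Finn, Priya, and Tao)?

There are 8 choices for 1st place, 7 for 2nd, and so on down to 5 for position 4.
That gives 8 × 7 × 6 × 5 = 1680.

1680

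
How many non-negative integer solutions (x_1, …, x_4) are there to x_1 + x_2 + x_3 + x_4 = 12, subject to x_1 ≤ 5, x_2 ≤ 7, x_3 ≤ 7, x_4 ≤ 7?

By stars and bars, unrestricted non-negative solutions to x_1+…+x_4 = 12 number C(12+3,3) = 455.
Subtract solutions that violate a single cap (substitute x_i' = x_i − (cap_i+1)): x_1 ≥ 6 gives C(9,3) = 84; x_2 ≥ 8 gives C(7,3) = 35; x_3 ≥ 8 gives C(7,3) = 35; x_4 ≥ 8 gives C(7,3) = 35. Together 189.
No two caps can be exceeded simultaneously, so the pair terms are all 0.
By inclusion–exclusion the count is 455 − 189 + 0 = 266.

266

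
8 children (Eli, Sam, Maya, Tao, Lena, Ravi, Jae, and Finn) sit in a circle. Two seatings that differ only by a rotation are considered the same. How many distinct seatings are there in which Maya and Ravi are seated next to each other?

1440

Treat {Maya, Ravi} as one unit (2 internal orders) and seat the resulting 7 units around the table: (6)! circular arrangements.
So 2 × (6)! = 2 × 720 = 1440.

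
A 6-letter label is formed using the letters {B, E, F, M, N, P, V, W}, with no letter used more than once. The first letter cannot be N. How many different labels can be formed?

17640

The first letter has 8−1 = 7 choices (anything except N).
The remaining 5 letters are filled from the other 7 symbols without repetition: 7 × 6 × 5 × 4 × 3 = 2520.
Total: 7 × 2520 = 17640.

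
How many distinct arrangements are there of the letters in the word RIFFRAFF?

840

The 8 letters of RIFFRAFF have repeats: F appearing 4 times and R appearing twice.
Dividing 8! = 40320 by 4!·2! = 48 for the repeated letters gives 840.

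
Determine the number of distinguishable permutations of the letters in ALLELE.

60

Letter multiplicities in ALLELE: A×1, E×2, L×3.
The number of distinct arrangements is 6!/(3!·2!) = 720/12 = 60.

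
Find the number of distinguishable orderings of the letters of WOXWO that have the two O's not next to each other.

There are 5!/(2!·2!) = 30 arrangements of WOXWO in total.
Arrangements with the O's together: treat OO as one letter, giving (4)!/(2!) = 12.
Hence 30 − 12 = 18.

18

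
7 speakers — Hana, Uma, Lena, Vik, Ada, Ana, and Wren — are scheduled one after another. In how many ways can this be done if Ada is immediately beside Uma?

1440

Place the 5 others and the Ada-Uma pair as 6 objects in a line; the pair has 2 internal arrangements.
That gives 2 × 6! = 2 × 720 = 1440.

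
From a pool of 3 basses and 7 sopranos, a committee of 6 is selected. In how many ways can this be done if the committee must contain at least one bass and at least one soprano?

203

With no constraint there are C(10,6) = 210 possible selections.
Subtract selections that omit an entire group: no basses → C(7,6) = 7; no sopranos → C(3,6) = 0.
Both groups omitted at once is impossible, so 210 − 7 = 203.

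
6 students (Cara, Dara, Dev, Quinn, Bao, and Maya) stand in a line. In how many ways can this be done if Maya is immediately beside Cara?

240

Treat {Maya, Cara} as a single unit. There are 5 units to order, and the pair itself can be ordered 2 ways.
So the count is 2·(5)! = 240.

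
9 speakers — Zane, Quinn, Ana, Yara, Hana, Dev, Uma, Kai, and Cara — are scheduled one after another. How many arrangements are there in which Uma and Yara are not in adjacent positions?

There are 9! = 362880 arrangements in all. If Uma and Yara are adjacent, merging them into one block gives 2·(8)! = 80640 arrangements.
So 362880 − 80640 = 282240 arrangements keep them apart.

282240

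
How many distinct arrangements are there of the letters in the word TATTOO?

60

TATTOO has 6 letters with O appearing twice and T appearing 3 times.
Dividing 6! = 720 by 3!·2! = 12 for the repeated letters gives 60.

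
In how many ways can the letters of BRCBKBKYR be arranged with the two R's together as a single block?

3360

Treat the 2 copies of R as a single block. The multiset to arrange is then {RR, B, B, B, C, K, K, Y}, 8 items in all.
That gives (8)!/(3!·2!) = 3360 arrangements.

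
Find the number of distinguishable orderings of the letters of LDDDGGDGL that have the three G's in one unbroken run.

105

Treat the 3 copies of G as a single block. The multiset to arrange is then {GGG, D, D, D, D, L, L}, 7 items in all.
That gives (7)!/(4!·2!) = 105 arrangements.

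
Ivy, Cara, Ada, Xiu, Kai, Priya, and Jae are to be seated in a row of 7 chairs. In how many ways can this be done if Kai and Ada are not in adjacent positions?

There are 7! = 5040 arrangements in all. If Kai and Ada are adjacent, merging them into one block gives 2·(6)! = 1440 arrangements.
So 5040 − 1440 = 3600 arrangements keep them apart.

3600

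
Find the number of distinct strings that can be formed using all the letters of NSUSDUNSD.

7560

The 9 letters of NSUSDUNSD have repeats: D appearing twice, N appearing twice, S appearing 3 times, and U appearing twice.
Dividing 9! = 362880 by 3!·2!·2!·2! = 48 for the repeated letters gives 7560.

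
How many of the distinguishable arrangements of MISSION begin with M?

With the first slot taken by M, it remains to arrange the other 6 letters (ISSION).
Those 6 letters have I appearing twice and S appearing twice, giving (6)!/(2!·2!) = 180.

180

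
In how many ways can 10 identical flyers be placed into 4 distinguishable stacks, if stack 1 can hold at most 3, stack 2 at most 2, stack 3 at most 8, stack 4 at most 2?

Without the upper bounds there are C(13,3) = 286 ways to split 10 among 4 stacks.
Subtract solutions that violate a single cap (substitute x_i' = x_i − (cap_i+1)): x_1 ≥ 4 gives C(9,3) = 84; x_2 ≥ 3 gives C(10,3) = 120; x_3 ≥ 9 gives C(4,3) = 4; x_4 ≥ 3 gives C(10,3) = 120. Together 328.
Add back pairs where two caps are both exceeded: 20 + 0 + 20 + 0 + 35 + 0 = 75.
Subtract triples: 0 + 1 + 0 + 0 = 1.
By inclusion–exclusion the count is 286 − 328 + 75 − 1 = 32.

32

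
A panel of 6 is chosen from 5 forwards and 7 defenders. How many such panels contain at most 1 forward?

112

Split by how many forwards are chosen (0 through 1).
Sum: C(5,0)·C(7,6) + C(5,1)·C(7,5) = 7 + 105 = 112.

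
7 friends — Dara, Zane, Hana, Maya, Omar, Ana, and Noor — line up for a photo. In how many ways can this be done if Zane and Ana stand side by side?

Place the 5 others and the Zane-Ana pair as 6 objects in a line; the pair has 2 internal arrangements.
So the count is 2·(6)! = 1440.

1440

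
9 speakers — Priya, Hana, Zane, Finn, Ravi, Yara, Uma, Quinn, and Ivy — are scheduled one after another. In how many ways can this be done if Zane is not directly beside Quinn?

282240

There are 9! = 362880 arrangements in all. If Zane and Quinn are adjacent, merging them into one block gives 2·(8)! = 80640 arrangements.
Complementary counting: 362880 − 80640 = 282240.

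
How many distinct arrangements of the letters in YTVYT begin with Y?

12

With the first slot taken by Y, it remains to arrange the other 4 letters (TVYT).
Those 4 letters have T appearing twice, giving (4)!/(2!) = 12.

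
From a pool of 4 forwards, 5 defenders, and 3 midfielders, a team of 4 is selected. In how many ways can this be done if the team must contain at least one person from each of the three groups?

Unrestricted: C(12,4) = 495 ways to pick any 4 of the 12.
Selections missing a whole group: no forwards → C(8,4) = 70; no defenders → C(7,4) = 35; no midfielders → C(9,4) = 126.
Add back selections omitting two groups (i.e. drawn from a single group): C(4,4) + C(5,4) + C(3,4) = 6.
By inclusion–exclusion: 495 − 231 + 6 = 270.

270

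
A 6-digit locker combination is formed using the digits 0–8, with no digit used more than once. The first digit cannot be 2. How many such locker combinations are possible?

53760

The first digit has 9−1 = 8 choices (anything except 2).
The remaining 5 digits are filled from the other 8 symbols without repetition: 8 × 7 × 6 × 5 × 4 = 6720.
Total: 8 × 6720 = 53760.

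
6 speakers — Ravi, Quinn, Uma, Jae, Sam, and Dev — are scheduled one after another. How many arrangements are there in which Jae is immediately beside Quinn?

240

Glue Jae and Quinn into one block (2 internal orders), leaving 5 units to arrange in a row.
That gives 2 × 5! = 2 × 120 = 240.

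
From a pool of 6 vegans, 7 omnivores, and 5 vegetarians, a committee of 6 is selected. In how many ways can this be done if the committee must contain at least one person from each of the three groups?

15470

With no constraint there are C(18,6) = 18564 possible selections.
Selections missing a whole group: no vegans → C(12,6) = 924; no omnivores → C(11,6) = 462; no vegetarians → C(13,6) = 1716.
Add back selections omitting two groups (i.e. drawn from a single group): C(6,6) + C(7,6) + C(5,6) = 8.
By inclusion–exclusion: 18564 − 3102 + 8 = 15470.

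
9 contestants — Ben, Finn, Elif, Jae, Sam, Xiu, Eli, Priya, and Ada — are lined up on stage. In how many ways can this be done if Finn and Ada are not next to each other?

Of the 9! = 362880 arrangements, those with Finn and Ada adjacent number 2 × 8! = 80640 (treat the pair as a block with 2 internal orders).
So 362880 − 80640 = 282240 arrangements keep them apart.

282240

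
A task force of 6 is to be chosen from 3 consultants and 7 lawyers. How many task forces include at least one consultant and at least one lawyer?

203

Unrestricted: C(10,6) = 210 ways to pick any 6 of the 10.
Selections missing a whole group: no consultants → C(7,6) = 7; no lawyers → C(3,6) = 0.
Both groups omitted at once is impossible, so 210 − 7 = 203.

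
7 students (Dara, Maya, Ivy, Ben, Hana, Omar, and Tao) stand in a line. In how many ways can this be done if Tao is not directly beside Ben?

3600

There are 7! = 5040 arrangements in all. If Tao and Ben are adjacent, merging them into one block gives 2·(6)! = 1440 arrangements.
So 5040 − 1440 = 3600 arrangements keep them apart.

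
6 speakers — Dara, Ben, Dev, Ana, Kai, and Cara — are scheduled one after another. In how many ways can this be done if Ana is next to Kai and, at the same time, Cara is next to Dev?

96

Treat {Ana,Kai} as one block (2 orders) and {Cara,Dev} as another (2 orders).
That leaves 4 units to arrange: 2 × 2 × 4! = 4 × 24 = 96.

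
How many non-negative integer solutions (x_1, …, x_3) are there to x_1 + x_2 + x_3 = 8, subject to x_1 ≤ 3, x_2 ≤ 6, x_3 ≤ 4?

Without the upper bounds there are C(10,2) = 45 ways to split 8 among 3 variables.
Subtract solutions that violate a single cap (substitute x_i' = x_i − (cap_i+1)): x_1 ≥ 4 gives C(6,2) = 15; x_2 ≥ 7 gives C(3,2) = 3; x_3 ≥ 5 gives C(5,2) = 10. Together 28.
No two caps can be exceeded simultaneously, so the pair terms are all 0.
By inclusion–exclusion the count is 45 − 28 + 0 = 17.

17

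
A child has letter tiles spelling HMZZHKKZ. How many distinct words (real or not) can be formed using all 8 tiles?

1680

The 8 letters of HMZZHKKZ have repeats: H appearing twice, K appearing twice, and Z appearing 3 times.
So there are 8! / (3!·2!·2!) = 1680 distinguishable arrangements.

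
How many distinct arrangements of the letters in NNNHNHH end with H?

15

With the last slot taken by H, it remains to arrange the other 6 letters (NNNNHH).
Those 6 letters have H appearing twice and N appearing 4 times, giving (6)!/(4!·2!) = 15.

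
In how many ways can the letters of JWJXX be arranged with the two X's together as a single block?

Treat the 2 copies of X as a single block. The multiset to arrange is then {XX, J, J, W}, 4 items in all.
That gives (4)!/(2!) = 12 arrangements.

12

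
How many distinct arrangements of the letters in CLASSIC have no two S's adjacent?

900

Total arrangements of CLASSIC: 7!/(2!·2!) = 1260.
If the two S's are adjacent, glue them into one block, leaving 6 items to arrange: (6)!/(2!) = 360 ways.
Subtracting, 1260 − 360 = 900 arrangements keep the S's apart.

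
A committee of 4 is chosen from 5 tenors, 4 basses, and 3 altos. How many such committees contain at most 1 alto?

Split by how many altos are chosen (0 through 1).
Sum: C(3,0)·C(9,4) + C(3,1)·C(9,3) = 126 + 252 = 378.

378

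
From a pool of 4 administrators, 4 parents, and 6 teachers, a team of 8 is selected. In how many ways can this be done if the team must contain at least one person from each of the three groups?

2912

Total 8-person selections from all 14: C(14,8) = 3003.
Selections missing a whole group: no administrators → C(10,8) = 45; no parents → C(10,8) = 45; no teachers → C(8,8) = 1.
Add back selections omitting two groups (i.e. drawn from a single group): C(4,8) + C(4,8) + C(6,8) = 0.
By inclusion–exclusion: 3003 − 91 + 0 = 2912.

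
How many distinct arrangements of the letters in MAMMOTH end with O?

With the last slot taken by O, it remains to arrange the other 6 letters (MAMMTH).
Those 6 letters have M appearing 3 times, giving (6)!/(3!) = 120.

120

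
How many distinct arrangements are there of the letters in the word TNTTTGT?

Letter multiplicities in TNTTTGT: G×1, N×1, T×5.
Dividing 7! = 5040 by 5! = 120 for the repeated letters gives 42.

42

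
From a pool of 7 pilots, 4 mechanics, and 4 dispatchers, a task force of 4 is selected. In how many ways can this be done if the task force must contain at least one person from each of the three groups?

672

Unrestricted: C(15,4) = 1365 ways to pick any 4 of the 15.
Subtract selections that omit an entire group: no pilots → C(8,4) = 70; no mechanics → C(11,4) = 330; no dispatchers → C(11,4) = 330.
Add back selections omitting two groups (i.e. drawn from a single group): C(7,4) + C(4,4) + C(4,4) = 37.
By inclusion–exclusion: 1365 − 730 + 37 = 672.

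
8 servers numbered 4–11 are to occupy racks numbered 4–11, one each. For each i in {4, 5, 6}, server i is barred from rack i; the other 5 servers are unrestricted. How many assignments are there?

Let Aᵢ (for i ∈ {4, 5, 6}) be the placements that put server i in its forbidden rack. Any j of these fix j positions, leaving (8−j)! ways to fill the rest, and there are C(3,j) ways to pick which j.
By inclusion–exclusion, the number of valid placements is Σ_{j=0}^{3} (−1)^j C(3,j)·(8−j)!.
Computing: 40320 − 15120 + 2160 − 120 = 27240.

27240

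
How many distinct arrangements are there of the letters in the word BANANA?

60

Letter multiplicities in BANANA: A×3, B×1, N×2.
Dividing 6! = 720 by 3!·2! = 12 for the repeated letters gives 60.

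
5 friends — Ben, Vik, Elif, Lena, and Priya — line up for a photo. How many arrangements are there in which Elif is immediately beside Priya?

48

Treat {Elif, Priya} as a single unit. There are 4 units to order, and the pair itself can be ordered 2 ways.
So the count is 2·(4)! = 48.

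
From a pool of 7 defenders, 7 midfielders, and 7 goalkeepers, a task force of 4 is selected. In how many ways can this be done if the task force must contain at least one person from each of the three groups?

With no constraint there are C(21,4) = 5985 possible selections.
Subtract selections that omit an entire group: no defenders → C(14,4) = 1001; no midfielders → C(14,4) = 1001; no goalkeepers → C(14,4) = 1001.
Add back selections omitting two groups (i.e. drawn from a single group): C(7,4) + C(7,4) + C(7,4) = 105.
By inclusion–exclusion: 5985 − 3003 + 105 = 3087.

3087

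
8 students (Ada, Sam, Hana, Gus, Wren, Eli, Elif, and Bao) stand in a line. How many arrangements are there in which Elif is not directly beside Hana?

30240

Of the 8! = 40320 arrangements, those with Elif and Hana adjacent number 2 × 7! = 10080 (treat the pair as a block with 2 internal orders).
So 40320 − 10080 = 30240 arrangements keep them apart.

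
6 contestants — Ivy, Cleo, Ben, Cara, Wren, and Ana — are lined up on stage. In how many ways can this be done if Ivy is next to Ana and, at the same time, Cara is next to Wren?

96

Treat {Ivy,Ana} as one block (2 orders) and {Cara,Wren} as another (2 orders).
That leaves 4 units to arrange: 2 × 2 × 4! = 4 × 24 = 96.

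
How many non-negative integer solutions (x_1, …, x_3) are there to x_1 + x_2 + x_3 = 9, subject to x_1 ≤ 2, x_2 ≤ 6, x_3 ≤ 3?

Without the upper bounds there are C(11,2) = 55 ways to split 9 among 3 variables.
Subtract solutions that violate a single cap (substitute x_i' = x_i − (cap_i+1)): x_1 ≥ 3 gives C(8,2) = 28; x_2 ≥ 7 gives C(4,2) = 6; x_3 ≥ 4 gives C(7,2) = 21. Together 55.
Add back pairs where two caps are both exceeded: 0 + 6 + 0 = 6.
By inclusion–exclusion the count is 55 − 55 + 6 = 6.

6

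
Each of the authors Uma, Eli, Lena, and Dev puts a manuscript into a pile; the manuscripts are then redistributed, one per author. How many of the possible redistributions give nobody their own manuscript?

9

This is the derangement count D_4: permutations of 4 items with no fixed point.
By inclusion–exclusion this is Σ_{j=0}^{4} (−1)^j C(4,j)·(4−j)!.
Computing: 24 − 24 + 12 − 4 + 1 = 9.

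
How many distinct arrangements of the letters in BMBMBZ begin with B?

Fix B in the first position and arrange the remaining 5 letters.
Those 5 letters have B appearing twice and M appearing twice, giving (5)!/(2!·2!) = 30.

30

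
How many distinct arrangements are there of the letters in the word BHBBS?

BHBBS has 5 letters with B appearing 3 times.
Dividing 5! = 120 by 3! = 6 for the repeated letters gives 20.

20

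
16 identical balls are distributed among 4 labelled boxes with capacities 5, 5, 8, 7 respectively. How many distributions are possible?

175

Without the upper bounds there are C(19,3) = 969 ways to split 16 among 4 boxes.
Subtract solutions that violate a single cap (substitute x_i' = x_i − (cap_i+1)): x_1 ≥ 6 gives C(13,3) = 286; x_2 ≥ 6 gives C(13,3) = 286; x_3 ≥ 9 gives C(10,3) = 120; x_4 ≥ 8 gives C(11,3) = 165. Together 857.
Add back pairs where two caps are both exceeded: 35 + 4 + 10 + 4 + 10 + 0 = 63.
By inclusion–exclusion the count is 969 − 857 + 63 = 175.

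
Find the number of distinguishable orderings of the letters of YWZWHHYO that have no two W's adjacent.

3780

There are 8!/(2!·2!·2!) = 5040 arrangements of YWZWHHYO in total.
If the two W's are adjacent, glue them into one block, leaving 7 items to arrange: (7)!/(2!·2!) = 1260 ways.
Hence 5040 − 1260 = 3780.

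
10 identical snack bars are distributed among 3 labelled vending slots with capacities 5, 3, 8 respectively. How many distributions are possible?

By stars and bars, unrestricted non-negative solutions to x_1+…+x_3 = 10 number C(10+2,2) = 66.
Subtract solutions that violate a single cap (substitute x_i' = x_i − (cap_i+1)): x_1 ≥ 6 gives C(6,2) = 15; x_2 ≥ 4 gives C(8,2) = 28; x_3 ≥ 9 gives C(3,2) = 3. Together 46.
Add back pairs where two caps are both exceeded: 1 + 0 + 0 = 1.
By inclusion–exclusion the count is 66 − 46 + 1 = 21.

21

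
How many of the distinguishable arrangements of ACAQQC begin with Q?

30

With the first slot taken by Q, it remains to arrange the other 5 letters (ACAQC).
Those 5 letters have A appearing twice and C appearing twice, giving (5)!/(2!·2!) = 30.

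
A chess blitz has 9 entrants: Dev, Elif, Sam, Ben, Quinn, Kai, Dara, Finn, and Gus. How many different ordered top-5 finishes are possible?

15120

This is an ordered selection of 5 from 9: P(9,5).
That gives 9 × 8 × 7 × 6 × 5 = 15120.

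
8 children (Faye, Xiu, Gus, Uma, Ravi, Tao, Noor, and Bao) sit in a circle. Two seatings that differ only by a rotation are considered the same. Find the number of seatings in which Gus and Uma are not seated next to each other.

All circular seatings of 8 people number (7)! = 5040.
Those with Gus next to Uma: fuse the pair into one unit and seat 7 units around a circle — 2·(6)! = 1440.
Subtracting, 5040 − 1440 = 3600.

3600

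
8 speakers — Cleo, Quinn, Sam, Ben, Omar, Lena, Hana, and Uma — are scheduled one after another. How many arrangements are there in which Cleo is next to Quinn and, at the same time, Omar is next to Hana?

Treat {Cleo,Quinn} as one block (2 orders) and {Omar,Hana} as another (2 orders).
That leaves 6 units to arrange: 2 × 2 × 6! = 4 × 720 = 2880.

2880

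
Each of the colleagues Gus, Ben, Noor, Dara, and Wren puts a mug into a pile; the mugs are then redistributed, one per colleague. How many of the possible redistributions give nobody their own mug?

44

Count assignments avoiding every fixed point. For any j of the 5 colleagues fixed to their own mug, the other 5−j can be arranged in (5−j)! ways.
By inclusion–exclusion this is Σ_{j=0}^{5} (−1)^j C(5,j)·(5−j)!.
Computing: 120 − 120 + 60 − 20 + 5 − 1 = 44.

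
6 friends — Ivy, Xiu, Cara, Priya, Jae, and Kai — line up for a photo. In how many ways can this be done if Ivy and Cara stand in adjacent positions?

Treat {Ivy, Cara} as a single unit. There are 5 units to order, and the pair itself can be ordered 2 ways.
So the count is 2·(5)! = 240.

240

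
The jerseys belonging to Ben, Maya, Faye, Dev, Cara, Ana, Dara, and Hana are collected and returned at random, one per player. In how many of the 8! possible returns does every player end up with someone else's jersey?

14833

Count assignments avoiding every fixed point. For any j of the 8 players fixed to their old jersey, the other 8−j can be arranged in (8−j)! ways.
By inclusion–exclusion this is Σ_{j=0}^{8} (−1)^j C(8,j)·(8−j)!.
Computing: 40320 − 40320 + 20160 − 6720 + 1680 − 336 + 56 − 8 + 1 = 14833.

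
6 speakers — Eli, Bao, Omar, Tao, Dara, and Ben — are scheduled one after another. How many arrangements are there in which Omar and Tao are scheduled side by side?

240

Glue Omar and Tao into one block (2 internal orders), leaving 5 units to arrange in a row.
So the count is 2·(5)! = 240.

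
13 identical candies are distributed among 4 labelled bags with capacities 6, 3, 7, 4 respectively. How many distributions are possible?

89

Ignoring the caps, the number of non-negative solutions to x_1+…+x_4 = 13 is C(16,3) = 560.
Subtract solutions that violate a single cap (substitute x_i' = x_i − (cap_i+1)): x_1 ≥ 7 gives C(9,3) = 84; x_2 ≥ 4 gives C(12,3) = 220; x_3 ≥ 8 gives C(8,3) = 56; x_4 ≥ 5 gives C(11,3) = 165. Together 525.
Add back pairs where two caps are both exceeded: 10 + 0 + 4 + 4 + 35 + 1 = 54.
By inclusion–exclusion the count is 560 − 525 + 54 = 89.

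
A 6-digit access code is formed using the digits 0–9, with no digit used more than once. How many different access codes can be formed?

151200

With no repetition, fill the 6 digits in order: 10 choices, then 9, down to 5.
That product is 10 × 9 × 8 × 7 × 6 × 5 = 151200.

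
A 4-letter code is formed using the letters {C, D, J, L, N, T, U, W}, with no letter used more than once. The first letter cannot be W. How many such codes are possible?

The first letter has 8−1 = 7 choices (anything except W).
The remaining 3 letters are filled from the other 7 symbols without repetition: 7 × 6 × 5 = 210.
Total: 7 × 210 = 1470.

1470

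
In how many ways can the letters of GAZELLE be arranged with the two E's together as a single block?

360

Treat the 2 copies of E as a single block. The multiset to arrange is then {EE, A, G, L, L, Z}, 6 items in all.
That gives (6)!/(2!) = 360 arrangements.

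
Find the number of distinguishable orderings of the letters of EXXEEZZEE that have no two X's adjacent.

588

Total arrangements of EXXEEZZEE: 9!/(5!·2!·2!) = 756.
Arrangements with the X's together: treat XX as one letter, giving (8)!/(5!·2!) = 168.
Subtracting, 756 − 168 = 588 arrangements keep the X's apart.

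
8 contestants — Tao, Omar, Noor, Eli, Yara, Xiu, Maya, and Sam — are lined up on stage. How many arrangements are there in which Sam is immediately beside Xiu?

10080

Place the 6 others and the Sam-Xiu pair as 7 objects in a line; the pair has 2 internal arrangements.
That gives 2 × 7! = 2 × 5040 = 10080.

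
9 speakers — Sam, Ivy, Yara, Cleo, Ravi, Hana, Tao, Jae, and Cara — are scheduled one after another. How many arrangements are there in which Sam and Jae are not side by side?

Of the 9! = 362880 arrangements, those with Sam and Jae adjacent number 2 × 8! = 80640 (treat the pair as a block with 2 internal orders).
So 362880 − 80640 = 282240 arrangements keep them apart.

282240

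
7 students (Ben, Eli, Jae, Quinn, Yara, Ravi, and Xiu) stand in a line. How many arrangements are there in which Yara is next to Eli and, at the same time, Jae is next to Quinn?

480

Treat {Yara,Eli} as one block (2 orders) and {Jae,Quinn} as another (2 orders).
That leaves 5 units to arrange: 2 × 2 × 5! = 4 × 120 = 480.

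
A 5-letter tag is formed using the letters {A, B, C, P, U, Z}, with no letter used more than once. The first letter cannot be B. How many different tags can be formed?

600

The first letter has 6−1 = 5 choices (anything except B).
The remaining 4 letters are filled from the other 5 symbols without repetition: 5 × 4 × 3 × 2 = 120.
Total: 5 × 120 = 600.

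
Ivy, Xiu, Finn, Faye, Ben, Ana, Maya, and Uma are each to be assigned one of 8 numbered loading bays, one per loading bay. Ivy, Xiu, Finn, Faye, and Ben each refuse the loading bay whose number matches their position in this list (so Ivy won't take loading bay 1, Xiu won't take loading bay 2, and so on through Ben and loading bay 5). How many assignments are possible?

Let Aᵢ (for 1 ≤ i ≤ 5) be the placements that put person i in their forbidden loading bay. Any j of these fix j positions, leaving (8−j)! ways to fill the rest, and there are C(5,j) ways to pick which j.
By inclusion–exclusion, the number of valid placements is Σ_{j=0}^{5} (−1)^j C(5,j)·(8−j)!.
Computing: 40320 − 25200 + 7200 − 1200 + 120 − 6 = 21234.

21234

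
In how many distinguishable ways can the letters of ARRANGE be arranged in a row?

Letter multiplicities in ARRANGE: A×2, E×1, G×1, N×1, R×2.
The number of distinct arrangements is 7!/(2!·2!) = 5040/4 = 1260.

1260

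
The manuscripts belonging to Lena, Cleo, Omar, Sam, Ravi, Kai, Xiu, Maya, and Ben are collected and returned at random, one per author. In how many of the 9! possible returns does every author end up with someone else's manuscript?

This is the derangement count D_9: permutations of 9 items with no fixed point.
By inclusion–exclusion this is Σ_{j=0}^{9} (−1)^j C(9,j)·(9−j)!.
Computing: 362880 − 362880 + 181440 − 60480 + 15120 − 3024 + 504 − 72 + 9 − 1 = 133496.

133496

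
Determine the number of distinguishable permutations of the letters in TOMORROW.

3360

The 8 letters of TOMORROW have repeats: O appearing 3 times and R appearing twice.
Dividing 8! = 40320 by 3!·2! = 12 for the repeated letters gives 3360.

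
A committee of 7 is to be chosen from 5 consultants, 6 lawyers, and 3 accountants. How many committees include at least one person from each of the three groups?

3058

With no constraint there are C(14,7) = 3432 possible selections.
Selections missing a whole group: no consultants → C(9,7) = 36; no lawyers → C(8,7) = 8; no accountants → C(11,7) = 330.
Add back selections omitting two groups (i.e. drawn from a single group): C(5,7) + C(6,7) + C(3,7) = 0.
By inclusion–exclusion: 3432 − 374 + 0 = 3058.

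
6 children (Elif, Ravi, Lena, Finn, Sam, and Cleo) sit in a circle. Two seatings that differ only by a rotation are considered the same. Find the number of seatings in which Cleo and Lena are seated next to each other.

48

Treat {Cleo, Lena} as one unit (2 internal orders) and seat the resulting 5 units around the table: (4)! circular arrangements.
So 2 × (4)! = 2 × 24 = 48.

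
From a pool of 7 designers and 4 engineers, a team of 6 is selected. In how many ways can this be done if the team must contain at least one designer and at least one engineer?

455

With no constraint there are C(11,6) = 462 possible selections.
Subtract selections that omit an entire group: no designers → C(4,6) = 0; no engineers → C(7,6) = 7.
Both groups omitted at once is impossible, so 462 − 7 = 455.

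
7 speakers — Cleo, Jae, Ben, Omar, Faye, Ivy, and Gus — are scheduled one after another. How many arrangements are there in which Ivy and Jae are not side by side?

Of the 7! = 5040 arrangements, those with Ivy and Jae adjacent number 2 × 6! = 1440 (treat the pair as a block with 2 internal orders).
Complementary counting: 5040 − 1440 = 3600.

3600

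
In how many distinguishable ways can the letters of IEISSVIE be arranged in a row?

1680

The 8 letters of IEISSVIE have repeats: E appearing twice, I appearing 3 times, and S appearing twice.
So there are 8! / (3!·2!·2!) = 1680 distinguishable arrangements.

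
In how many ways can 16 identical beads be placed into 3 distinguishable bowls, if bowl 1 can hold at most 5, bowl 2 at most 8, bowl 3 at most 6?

By stars and bars, unrestricted non-negative solutions to x_1+…+x_3 = 16 number C(16+2,2) = 153.
Subtract solutions that violate a single cap (substitute x_i' = x_i − (cap_i+1)): x_1 ≥ 6 gives C(12,2) = 66; x_2 ≥ 9 gives C(9,2) = 36; x_3 ≥ 7 gives C(11,2) = 55. Together 157.
Add back pairs where two caps are both exceeded: 3 + 10 + 1 = 14.
By inclusion–exclusion the count is 153 − 157 + 14 = 10.

10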